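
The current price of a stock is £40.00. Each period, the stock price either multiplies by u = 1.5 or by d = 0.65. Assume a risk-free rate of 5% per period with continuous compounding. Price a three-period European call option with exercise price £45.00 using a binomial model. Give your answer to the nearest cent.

Risk-neutral probability p = (e^0.05 − 0.65)/(1.5 − 0.65) = 0.4013/0.8500 = 0.4721
Terminal stock prices: S_uuu = 135, S_uud = 58.5, S_udd = 25.35, S_ddd = 10.98
Terminal payoffs (S − K): max(90, 0) = 90, max(13.5, 0) = 13.5, max(-19.65, 0) = 0, max(-34.02, 0) = 0
Node uu (S = 90): V_uu = e^(−0.05)·[0.4721·90.0000 + 0.5279·13.5000] = 47.1947
Node ud (S = 39): V_ud = e^(−0.05)·[0.4721·13.5000 + 0.5279·0.0000] = 6.0623
Node dd (S = 16.9): V_dd = e^(−0.05)·[0.4721·0.0000 + 0.5279·0.0000] = 0.0000
Node u (S = 60): V_u = e^(−0.05)·[0.4721·47.1947 + 0.5279·6.0623] = 24.2375
Node d (S = 26): V_d = e^(−0.05)·[0.4721·6.0623 + 0.5279·0.0000] = 2.7223
Node 0 (S = 40): V_0 = e^(−0.05)·[0.4721·24.2375 + 0.5279·2.7223] = 12.2512

£12.25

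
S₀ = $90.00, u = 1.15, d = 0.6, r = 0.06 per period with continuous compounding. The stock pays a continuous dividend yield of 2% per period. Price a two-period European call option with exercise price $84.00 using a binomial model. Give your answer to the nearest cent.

$19.95

Per-period risk-free factor R = e^0.06 = 1.0618; dividend-adjusted growth = e^(0.06−0.02) = 1.0408.
Risk-neutral probability p = (1.0408 − 0.6)/(1.15 − 0.6) = 0.4408/0.5500 = 0.8015
Terminal stock prices: S_uu = 119, S_ud = 62.1, S_dd = 32.4
Terminal payoffs (S − K): max(35.02, 0) = 35.02, max(-21.9, 0) = 0, max(-51.6, 0) = 0
Node u (S = 103.5): V_u = e^(−0.06)·[0.8015·35.0250 + 0.1985·0.0000] = 26.4369
Node d (S = 54): V_d = e^(−0.06)·[0.8015·0.0000 + 0.1985·0.0000] = 0.0000
Node 0 (S = 90): V_0 = e^(−0.06)·[0.8015·26.4369 + 0.1985·0.0000] = 19.9545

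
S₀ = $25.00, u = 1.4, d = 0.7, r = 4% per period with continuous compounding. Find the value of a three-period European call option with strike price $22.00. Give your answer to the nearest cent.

$8.75

Risk-neutral probability p = (e^0.04 − 0.7)/(1.4 − 0.7) = 0.3408/0.7000 = 0.4869
Terminal stock prices: S_uuu = 68.6, S_uud = 34.3, S_udd = 17.15, S_ddd = 8.575
Terminal payoffs (S − K): max(46.6, 0) = 46.6, max(12.3, 0) = 12.3, max(-4.85, 0) = 0, max(-13.43, 0) = 0
Node uu (S = 49): V_uu = e^(−0.04)·[0.4869·46.6000 + 0.5131·12.3000] = 27.8626
Node ud (S = 24.5): V_ud = e^(−0.04)·[0.4869·12.3000 + 0.5131·0.0000] = 5.7537
Node dd (S = 12.25): V_dd = e^(−0.04)·[0.4869·0.0000 + 0.5131·0.0000] = 0.0000
Node u (S = 35): V_u = e^(−0.04)·[0.4869·27.8626 + 0.5131·5.7537] = 15.8703
Node d (S = 17.5): V_d = e^(−0.04)·[0.4869·5.7537 + 0.5131·0.0000] = 2.6915
Node 0 (S = 25): V_0 = e^(−0.04)·[0.4869·15.8703 + 0.5131·2.6915] = 8.7507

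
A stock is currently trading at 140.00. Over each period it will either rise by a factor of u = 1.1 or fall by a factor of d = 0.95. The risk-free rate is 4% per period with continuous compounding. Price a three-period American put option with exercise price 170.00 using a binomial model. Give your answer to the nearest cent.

30.00

Risk-neutral probability p = (e^0.04 − 0.95)/(1.1 − 0.95) = 0.0908/0.1500 = 0.6054
Terminal stock prices: S_uuu = 186.3, S_uud = 160.9, S_udd = 139, S_ddd = 120
Terminal payoffs (K − S): max(-16.34, 0) = 0, max(9.07, 0) = 9.07, max(31.02, 0) = 31.02, max(49.97, 0) = 49.97
Node uu (S = 169.4): continuation = e^(−0.04)·[0.6054·0.0000 + 0.3946·9.0700] = 3.4386; exercise value = 0.6000 ≤ continuation, so V_uu = 3.4386
Node ud (S = 146.3): continuation = e^(−0.04)·[0.6054·9.0700 + 0.3946·31.0150] = 17.0342; exercise value = 23.7000 > continuation, so V_ud = 23.7000 (exercise)
Node dd (S = 126.3): continuation = e^(−0.04)·[0.6054·31.0150 + 0.3946·49.9675] = 36.9842; exercise value = 43.6500 > continuation, so V_dd = 43.6500 (exercise)
Node u (S = 154): continuation = e^(−0.04)·[0.6054·3.4386 + 0.3946·23.7000] = 10.9853; exercise value = 16.0000 > continuation, so V_u = 16.0000 (exercise)
Node d (S = 133): continuation = e^(−0.04)·[0.6054·23.7000 + 0.3946·43.6500] = 30.3342; exercise value = 37.0000 > continuation, so V_d = 37.0000 (exercise)
Node 0 (S = 140): continuation = e^(−0.04)·[0.6054·16.0000 + 0.3946·37.0000] = 23.3342; exercise value = 30.0000 > continuation, so V_0 = 30.0000 (exercise)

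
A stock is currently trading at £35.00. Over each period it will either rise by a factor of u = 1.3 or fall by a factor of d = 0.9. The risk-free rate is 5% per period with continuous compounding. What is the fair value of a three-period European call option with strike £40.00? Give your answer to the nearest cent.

Risk-neutral probability p = (e^0.05 − 0.9)/(1.3 − 0.9) = 0.1513/0.4000 = 0.3782
Terminal stock prices: S_uuu = 76.89, S_uud = 53.24, S_udd = 36.86, S_ddd = 25.52
Terminal payoffs (S − K): max(36.89, 0) = 36.89, max(13.24, 0) = 13.24, max(-3.145, 0) = 0, max(-14.48, 0) = 0
Node uu (S = 59.15): V_uu = e^(−0.05)·[0.3782·36.8950 + 0.6218·13.2350] = 21.1008
Node ud (S = 40.95): V_ud = e^(−0.05)·[0.3782·13.2350 + 0.6218·0.0000] = 4.7611
Node dd (S = 28.35): V_dd = e^(−0.05)·[0.3782·0.0000 + 0.6218·0.0000] = 0.0000
Node u (S = 45.5): V_u = e^(−0.05)·[0.3782·21.1008 + 0.6218·4.7611] = 10.4068
Node d (S = 31.5): V_d = e^(−0.05)·[0.3782·4.7611 + 0.6218·0.0000] = 1.7127
Node 0 (S = 35): V_0 = e^(−0.05)·[0.3782·10.4068 + 0.6218·1.7127] = 4.7568

£4.76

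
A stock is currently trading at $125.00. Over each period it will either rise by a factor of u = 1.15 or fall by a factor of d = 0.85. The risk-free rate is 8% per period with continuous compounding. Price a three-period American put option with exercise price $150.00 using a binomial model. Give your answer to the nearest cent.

$25.00

Risk-neutral probability p = (e^0.08 − 0.85)/(1.15 − 0.85) = 0.2333/0.3000 = 0.7776
Terminal stock prices: S_uuu = 190.1, S_uud = 140.5, S_udd = 103.9, S_ddd = 76.77
Terminal payoffs (K − S): max(-40.11, 0) = 0, max(9.484, 0) = 9.484, max(46.14, 0) = 46.14, max(73.23, 0) = 73.23
Node uu (S = 165.3): continuation = e^(−0.08)·[0.7776·0.0000 + 0.2224·9.4844] = 1.9469; exercise value = 0.0000 ≤ continuation, so V_uu = 1.9469
Node ud (S = 122.2): continuation = e^(−0.08)·[0.7776·9.4844 + 0.2224·46.1406] = 16.2800; exercise value = 27.8125 > continuation, so V_ud = 27.8125 (exercise)
Node dd (S = 90.31): continuation = e^(−0.08)·[0.7776·46.1406 + 0.2224·73.2344] = 48.1550; exercise value = 59.6875 > continuation, so V_dd = 59.6875 (exercise)
Node u (S = 143.8): continuation = e^(−0.08)·[0.7776·1.9469 + 0.2224·27.8125] = 7.1069; exercise value = 6.2500 ≤ continuation, so V_u = 7.1069
Node d (S = 106.2): continuation = e^(−0.08)·[0.7776·27.8125 + 0.2224·59.6875] = 32.2175; exercise value = 43.7500 > continuation, so V_d = 43.7500 (exercise)
Node 0 (S = 125): continuation = e^(−0.08)·[0.7776·7.1069 + 0.2224·43.7500] = 14.0826; exercise value = 25.0000 > continuation, so V_0 = 25.0000 (exercise)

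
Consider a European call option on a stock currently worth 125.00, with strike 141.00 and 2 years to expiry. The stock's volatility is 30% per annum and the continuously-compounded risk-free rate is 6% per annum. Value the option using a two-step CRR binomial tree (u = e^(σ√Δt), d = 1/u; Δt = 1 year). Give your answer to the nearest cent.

CRR parameters: u = e^(σ√Δt) = e^(0.3·√1) = 1.3499, d = 1/u = 0.7408
Per-period rate: rΔt = 0.06·1 = 0.06, so R = e^0.06 = 1.0618
Risk-neutral probability p = (e^0.06 − 0.7408)/(1.3499 − 0.7408) = 0.3210/0.6090 = 0.5271
Terminal stock prices: S_uu = 227.8, S_ud = 125, S_dd = 68.6
Terminal payoffs (S − K): max(86.76, 0) = 86.76, max(-16, 0) = 0, max(-72.4, 0) = 0
Node u (S = 168.7): V_u = e^(−0.06)·[0.5271·86.7649 + 0.4729·0.0000] = 43.0695
Node d (S = 92.6): V_d = e^(−0.06)·[0.5271·0.0000 + 0.4729·0.0000] = 0.0000
Node 0 (S = 125): V_0 = e^(−0.06)·[0.5271·43.0695 + 0.4729·0.0000] = 21.3794

21.38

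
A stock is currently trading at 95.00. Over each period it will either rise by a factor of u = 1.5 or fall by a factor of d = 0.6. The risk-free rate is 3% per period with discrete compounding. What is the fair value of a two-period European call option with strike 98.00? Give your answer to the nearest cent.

24.91

Risk-neutral probability p = (1 + 0.03 − 0.6)/(1.5 − 0.6) = 0.4300/0.9000 = 0.4778
Terminal stock prices: S_uu = 213.8, S_ud = 85.5, S_dd = 34.2
Terminal payoffs (S − K): max(115.8, 0) = 115.8, max(-12.5, 0) = 0, max(-63.8, 0) = 0
Node u (S = 142.5): V_u = 1/1.03·[0.4778·115.7500 + 0.5222·0.0000] = 53.6920
Node d (S = 57): V_d = 1/1.03·[0.4778·0.0000 + 0.5222·0.0000] = 0.0000
Node 0 (S = 95): V_0 = 1/1.03·[0.4778·53.6920 + 0.5222·0.0000] = 24.9057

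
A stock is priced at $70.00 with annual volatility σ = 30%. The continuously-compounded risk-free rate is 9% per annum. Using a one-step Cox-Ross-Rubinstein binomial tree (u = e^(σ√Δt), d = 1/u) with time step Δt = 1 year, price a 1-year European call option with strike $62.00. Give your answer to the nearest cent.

$17.23

CRR parameters: u = e^(σ√Δt) = e^(0.3·√1) = 1.3499, d = 1/u = 0.7408
Per-period rate: rΔt = 0.09·1 = 0.09, so R = e^0.09 = 1.0942
Risk-neutral probability p = (e^0.09 − 0.7408)/(1.3499 − 0.7408) = 0.3534/0.6090 = 0.5802
Terminal stock prices: S_u = 94.49, S_d = 51.86
Terminal payoffs (S − K): max(32.49, 0) = 32.49, max(-10.14, 0) = 0
Node 0 (S = 70): V_0 = e^(−0.09)·[0.5802·32.4901 + 0.4198·0.0000] = 17.2278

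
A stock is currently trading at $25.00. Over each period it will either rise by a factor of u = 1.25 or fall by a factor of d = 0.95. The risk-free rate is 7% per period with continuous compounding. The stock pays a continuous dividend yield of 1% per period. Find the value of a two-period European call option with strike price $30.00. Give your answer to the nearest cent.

Per-period risk-free factor R = e^0.07 = 1.0725; dividend-adjusted growth = e^(0.07−0.01) = 1.0618.
Risk-neutral probability p = (1.0618 − 0.95)/(1.25 − 0.95) = 0.1118/0.3000 = 0.3728
Terminal stock prices: S_uu = 39.06, S_ud = 29.69, S_dd = 22.56
Terminal payoffs (S − K): max(9.062, 0) = 9.062, max(-0.3125, 0) = 0, max(-7.438, 0) = 0
Node u (S = 31.25): V_u = e^(−0.07)·[0.3728·9.0625 + 0.6272·0.0000] = 3.1500
Node d (S = 23.75): V_d = e^(−0.07)·[0.3728·0.0000 + 0.6272·0.0000] = 0.0000
Node 0 (S = 25): V_0 = e^(−0.07)·[0.3728·3.1500 + 0.6272·0.0000] = 1.0949

$1.09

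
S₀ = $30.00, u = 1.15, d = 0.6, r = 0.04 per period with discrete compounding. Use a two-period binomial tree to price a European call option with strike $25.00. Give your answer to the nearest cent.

Risk-neutral probability p = (1 + 0.04 − 0.6)/(1.15 − 0.6) = 0.4400/0.5500 = 0.8000
Terminal stock prices: S_uu = 39.67, S_ud = 20.7, S_dd = 10.8
Terminal payoffs (S − K): max(14.67, 0) = 14.67, max(-4.3, 0) = 0, max(-14.2, 0) = 0
Node u (S = 34.5): V_u = 1/1.04·[0.8000·14.6750 + 0.2000·0.0000] = 11.2885
Node d (S = 18): V_d = 1/1.04·[0.8000·0.0000 + 0.2000·0.0000] = 0.0000
Node 0 (S = 30): V_0 = 1/1.04·[0.8000·11.2885 + 0.2000·0.0000] = 8.6834

$8.68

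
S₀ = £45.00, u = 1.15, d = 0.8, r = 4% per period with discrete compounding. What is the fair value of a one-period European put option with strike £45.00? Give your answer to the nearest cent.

£2.72

Risk-neutral probability p = (1 + 0.04 − 0.8)/(1.15 − 0.8) = 0.2400/0.3500 = 0.6857
Terminal stock prices: S_u = 51.75, S_d = 36
Terminal payoffs (K − S): max(-6.75, 0) = 0, max(9, 0) = 9
Node 0 (S = 45): V_0 = 1/1.04·[0.6857·0.0000 + 0.3143·9.0000] = 2.7198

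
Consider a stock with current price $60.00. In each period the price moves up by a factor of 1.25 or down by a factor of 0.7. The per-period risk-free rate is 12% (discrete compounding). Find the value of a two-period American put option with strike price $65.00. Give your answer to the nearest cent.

Risk-neutral probability p = (1 + 0.12 − 0.7)/(1.25 − 0.7) = 0.4200/0.5500 = 0.7636
Terminal stock prices: S_uu = 93.75, S_ud = 52.5, S_dd = 29.4
Terminal payoffs (K − S): max(-28.75, 0) = 0, max(12.5, 0) = 12.5, max(35.6, 0) = 35.6
Node u (S = 75): continuation = 1/1.12·[0.7636·0.0000 + 0.2364·12.5000] = 2.6380; exercise value = 0.0000 ≤ continuation, so V_u = 2.6380
Node d (S = 42): continuation = 1/1.12·[0.7636·12.5000 + 0.2364·35.6000] = 16.0357; exercise value = 23.0000 > continuation, so V_d = 23.0000 (exercise)
Node 0 (S = 60): continuation = 1/1.12·[0.7636·2.6380 + 0.2364·23.0000] = 6.6525; exercise value = 5.0000 ≤ continuation, so V_0 = 6.6525

$6.65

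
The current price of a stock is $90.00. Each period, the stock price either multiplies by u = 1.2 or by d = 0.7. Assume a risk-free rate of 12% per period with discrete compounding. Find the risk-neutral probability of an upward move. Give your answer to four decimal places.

Risk-neutral probability p = (1 + 0.12 − 0.7)/(1.2 − 0.7) = 0.4200/0.5000 = 0.8400

p = 0.8400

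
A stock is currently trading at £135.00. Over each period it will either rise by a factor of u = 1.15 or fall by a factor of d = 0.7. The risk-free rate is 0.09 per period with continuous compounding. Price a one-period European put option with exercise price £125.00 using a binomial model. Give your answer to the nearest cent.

£3.46

Risk-neutral probability p = (e^0.09 − 0.7)/(1.15 − 0.7) = 0.3942/0.4500 = 0.8759
Terminal stock prices: S_u = 155.2, S_d = 94.5
Terminal payoffs (K − S): max(-30.25, 0) = 0, max(30.5, 0) = 30.5
Node 0 (S = 135): V_0 = e^(−0.09)·[0.8759·0.0000 + 0.1241·30.5000] = 3.4581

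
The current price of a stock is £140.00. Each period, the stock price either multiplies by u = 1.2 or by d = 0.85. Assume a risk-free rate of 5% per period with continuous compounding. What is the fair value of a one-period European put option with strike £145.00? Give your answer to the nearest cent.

Risk-neutral probability p = (e^0.05 − 0.85)/(1.2 − 0.85) = 0.2013/0.3500 = 0.5751
Terminal stock prices: S_u = 168, S_d = 119
Terminal payoffs (K − S): max(-23, 0) = 0, max(26, 0) = 26
Node 0 (S = 140): V_0 = e^(−0.05)·[0.5751·0.0000 + 0.4249·26.0000] = 10.5096

£10.51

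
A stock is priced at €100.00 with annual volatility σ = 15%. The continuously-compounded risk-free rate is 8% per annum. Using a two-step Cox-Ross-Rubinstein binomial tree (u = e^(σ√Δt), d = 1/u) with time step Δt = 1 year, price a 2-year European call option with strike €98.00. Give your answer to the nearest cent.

CRR parameters: u = e^(σ√Δt) = e^(0.15·√1) = 1.1618, d = 1/u = 0.8607
Per-period rate: rΔt = 0.08·1 = 0.08, so R = e^0.08 = 1.0833
Risk-neutral probability p = (e^0.08 − 0.8607)/(1.1618 − 0.8607) = 0.2226/0.3011 = 0.7392
Terminal stock prices: S_uu = 135, S_ud = 100, S_dd = 74.08
Terminal payoffs (S − K): max(36.99, 0) = 36.99, max(2, 0) = 2, max(-23.92, 0) = 0
Node u (S = 116.2): V_u = e^(−0.08)·[0.7392·36.9859 + 0.2608·2.0000] = 25.7180
Node d (S = 86.07): V_d = e^(−0.08)·[0.7392·2.0000 + 0.2608·0.0000] = 1.3647
Node 0 (S = 100): V_0 = e^(−0.08)·[0.7392·25.7180 + 0.2608·1.3647] = 17.8767

€17.88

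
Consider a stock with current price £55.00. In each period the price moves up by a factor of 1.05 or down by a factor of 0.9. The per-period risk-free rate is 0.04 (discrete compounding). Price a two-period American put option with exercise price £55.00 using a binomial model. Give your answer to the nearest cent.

Risk-neutral probability p = (1 + 0.04 − 0.9)/(1.05 − 0.9) = 0.1400/0.1500 = 0.9333
Terminal stock prices: S_uu = 60.64, S_ud = 51.98, S_dd = 44.55
Terminal payoffs (K − S): max(-5.638, 0) = 0, max(3.025, 0) = 3.025, max(10.45, 0) = 10.45
Node u (S = 57.75): continuation = 1/1.04·[0.9333·0.0000 + 0.0667·3.0250] = 0.1939; exercise value = 0.0000 ≤ continuation, so V_u = 0.1939
Node d (S = 49.5): continuation = 1/1.04·[0.9333·3.0250 + 0.0667·10.4500] = 3.3846; exercise value = 5.5000 > continuation, so V_d = 5.5000 (exercise)
Node 0 (S = 55): continuation = 1/1.04·[0.9333·0.1939 + 0.0667·5.5000] = 0.5266; exercise value = 0.0000 ≤ continuation, so V_0 = 0.5266

£0.53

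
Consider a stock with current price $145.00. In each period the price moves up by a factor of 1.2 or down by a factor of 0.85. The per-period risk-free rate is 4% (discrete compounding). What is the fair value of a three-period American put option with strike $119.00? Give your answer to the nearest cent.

Risk-neutral probability p = (1 + 0.04 − 0.85)/(1.2 − 0.85) = 0.1900/0.3500 = 0.5429
Terminal stock prices: S_uuu = 250.6, S_uud = 177.5, S_udd = 125.7, S_ddd = 89.05
Terminal payoffs (K − S): max(-131.6, 0) = 0, max(-58.48, 0) = 0, max(-6.715, 0) = 0, max(29.95, 0) = 29.95
Node uu (S = 208.8): continuation = 1/1.04·[0.5429·0.0000 + 0.4571·0.0000] = 0.0000; exercise value = 0.0000 ≤ continuation, so V_uu = 0.0000
Node ud (S = 147.9): continuation = 1/1.04·[0.5429·0.0000 + 0.4571·0.0000] = 0.0000; exercise value = 0.0000 ≤ continuation, so V_ud = 0.0000
Node dd (S = 104.8): continuation = 1/1.04·[0.5429·0.0000 + 0.4571·29.9519] = 13.1657; exercise value = 14.2375 > continuation, so V_dd = 14.2375 (exercise)
Node u (S = 174): continuation = 1/1.04·[0.5429·0.0000 + 0.4571·0.0000] = 0.0000; exercise value = 0.0000 ≤ continuation, so V_u = 0.0000
Node d (S = 123.2): continuation = 1/1.04·[0.5429·0.0000 + 0.4571·14.2375] = 6.2582; exercise value = 0.0000 ≤ continuation, so V_d = 6.2582
Node 0 (S = 145): continuation = 1/1.04·[0.5429·0.0000 + 0.4571·6.2582] = 2.7509; exercise value = 0.0000 ≤ continuation, so V_0 = 2.7509

$2.75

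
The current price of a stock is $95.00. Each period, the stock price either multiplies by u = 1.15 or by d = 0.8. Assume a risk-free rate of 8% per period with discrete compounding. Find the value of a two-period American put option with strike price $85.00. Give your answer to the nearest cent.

$1.67

Risk-neutral probability p = (1 + 0.08 − 0.8)/(1.15 − 0.8) = 0.2800/0.3500 = 0.8000
Terminal stock prices: S_uu = 125.6, S_ud = 87.4, S_dd = 60.8
Terminal payoffs (K − S): max(-40.64, 0) = 0, max(-2.4, 0) = 0, max(24.2, 0) = 24.2
Node u (S = 109.2): continuation = 1/1.08·[0.8000·0.0000 + 0.2000·0.0000] = 0.0000; exercise value = 0.0000 ≤ continuation, so V_u = 0.0000
Node d (S = 76): continuation = 1/1.08·[0.8000·0.0000 + 0.2000·24.2000] = 4.4815; exercise value = 9.0000 > continuation, so V_d = 9.0000 (exercise)
Node 0 (S = 95): continuation = 1/1.08·[0.8000·0.0000 + 0.2000·9.0000] = 1.6667; exercise value = 0.0000 ≤ continuation, so V_0 = 1.6667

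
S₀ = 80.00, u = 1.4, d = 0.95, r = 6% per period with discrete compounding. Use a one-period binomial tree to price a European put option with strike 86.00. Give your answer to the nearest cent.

Risk-neutral probability p = (1 + 0.06 − 0.95)/(1.4 − 0.95) = 0.1100/0.4500 = 0.2444
Terminal stock prices: S_u = 112, S_d = 76
Terminal payoffs (K − S): max(-26, 0) = 0, max(10, 0) = 10
Node 0 (S = 80): V_0 = 1/1.06·[0.2444·0.0000 + 0.7556·10.0000] = 7.1279

7.13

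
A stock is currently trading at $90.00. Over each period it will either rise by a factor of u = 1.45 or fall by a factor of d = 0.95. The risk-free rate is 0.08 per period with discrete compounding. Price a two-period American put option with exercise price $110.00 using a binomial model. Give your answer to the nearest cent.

$20.00

Risk-neutral probability p = (1 + 0.08 − 0.95)/(1.45 − 0.95) = 0.1300/0.5000 = 0.2600
Terminal stock prices: S_uu = 189.2, S_ud = 124, S_dd = 81.22
Terminal payoffs (K − S): max(-79.22, 0) = 0, max(-13.97, 0) = 0, max(28.78, 0) = 28.78
Node u (S = 130.5): continuation = 1/1.08·[0.2600·0.0000 + 0.7400·0.0000] = 0.0000; exercise value = 0.0000 ≤ continuation, so V_u = 0.0000
Node d (S = 85.5): continuation = 1/1.08·[0.2600·0.0000 + 0.7400·28.7750] = 19.7162; exercise value = 24.5000 > continuation, so V_d = 24.5000 (exercise)
Node 0 (S = 90): continuation = 1/1.08·[0.2600·0.0000 + 0.7400·24.5000] = 16.7870; exercise value = 20.0000 > continuation, so V_0 = 20.0000 (exercise)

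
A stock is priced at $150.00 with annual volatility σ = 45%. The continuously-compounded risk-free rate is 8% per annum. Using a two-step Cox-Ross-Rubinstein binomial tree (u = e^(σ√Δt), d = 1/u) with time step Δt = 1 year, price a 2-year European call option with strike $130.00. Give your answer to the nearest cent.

CRR parameters: u = e^(σ√Δt) = e^(0.45·√1) = 1.5683, d = 1/u = 0.6376
Per-period rate: rΔt = 0.08·1 = 0.08, so R = e^0.08 = 1.0833
Risk-neutral probability p = (e^0.08 − 0.6376)/(1.5683 − 0.6376) = 0.4457/0.9307 = 0.4789
Terminal stock prices: S_uu = 368.9, S_ud = 150, S_dd = 60.99
Terminal payoffs (S − K): max(238.9, 0) = 238.9, max(20, 0) = 20, max(-69.01, 0) = 0
Node u (S = 235.2): V_u = e^(−0.08)·[0.4789·238.9405 + 0.5211·20.0000] = 115.2417
Node d (S = 95.64): V_d = e^(−0.08)·[0.4789·20.0000 + 0.5211·0.0000] = 8.8407
Node 0 (S = 150): V_0 = e^(−0.08)·[0.4789·115.2417 + 0.5211·8.8407] = 55.1940

$55.19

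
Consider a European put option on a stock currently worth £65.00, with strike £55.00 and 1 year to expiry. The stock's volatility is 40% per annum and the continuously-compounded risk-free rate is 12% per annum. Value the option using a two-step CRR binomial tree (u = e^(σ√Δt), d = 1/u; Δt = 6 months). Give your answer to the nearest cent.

CRR parameters: u = e^(σ√Δt) = e^(0.4·√0.5) = 1.3269, d = 1/u = 0.7536
Per-period rate: rΔt = 0.12·0.5 = 0.06, so R = e^0.06 = 1.0618
Risk-neutral probability p = (e^0.06 − 0.7536)/(1.3269 − 0.7536) = 0.3082/0.5733 = 0.5376
Terminal stock prices: S_uu = 114.4, S_ud = 65, S_dd = 36.92
Terminal payoffs (K − S): max(-59.44, 0) = 0, max(-10, 0) = 0, max(18.08, 0) = 18.08
Node u (S = 86.25): V_u = e^(−0.06)·[0.5376·0.0000 + 0.4624·0.0000] = 0.0000
Node d (S = 48.99): V_d = e^(−0.06)·[0.5376·0.0000 + 0.4624·18.0819] = 7.8737
Node 0 (S = 65): V_0 = e^(−0.06)·[0.5376·0.0000 + 0.4624·7.8737] = 3.4286

£3.43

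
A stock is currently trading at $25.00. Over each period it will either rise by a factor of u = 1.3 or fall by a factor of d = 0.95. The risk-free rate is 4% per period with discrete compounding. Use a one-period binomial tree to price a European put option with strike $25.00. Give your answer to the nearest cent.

$0.89

Risk-neutral probability p = (1 + 0.04 − 0.95)/(1.3 − 0.95) = 0.0900/0.3500 = 0.2571
Terminal stock prices: S_u = 32.5, S_d = 23.75
Terminal payoffs (K − S): max(-7.5, 0) = 0, max(1.25, 0) = 1.25
Node 0 (S = 25): V_0 = 1/1.04·[0.2571·0.0000 + 0.7429·1.2500] = 0.8929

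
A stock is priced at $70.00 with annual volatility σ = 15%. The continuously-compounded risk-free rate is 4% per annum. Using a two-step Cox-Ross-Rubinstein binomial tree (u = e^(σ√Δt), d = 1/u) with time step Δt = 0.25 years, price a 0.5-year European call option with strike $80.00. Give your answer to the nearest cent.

CRR parameters: u = e^(σ√Δt) = e^(0.15·√0.25) = 1.0779, d = 1/u = 0.9277
Per-period rate: rΔt = 0.04·0.25 = 0.01, so R = e^0.01 = 1.0101
Risk-neutral probability p = (e^0.01 − 0.9277)/(1.0779 − 0.9277) = 0.0823/0.1501 = 0.5482
Terminal stock prices: S_uu = 81.33, S_ud = 70, S_dd = 60.25
Terminal payoffs (S − K): max(1.328, 0) = 1.328, max(-10, 0) = 0, max(-19.75, 0) = 0
Node u (S = 75.45): V_u = e^(−0.01)·[0.5482·1.3284 + 0.4518·0.0000] = 0.7210
Node d (S = 64.94): V_d = e^(−0.01)·[0.5482·0.0000 + 0.4518·0.0000] = 0.0000
Node 0 (S = 70): V_0 = e^(−0.01)·[0.5482·0.7210 + 0.4518·0.0000] = 0.3913

$0.39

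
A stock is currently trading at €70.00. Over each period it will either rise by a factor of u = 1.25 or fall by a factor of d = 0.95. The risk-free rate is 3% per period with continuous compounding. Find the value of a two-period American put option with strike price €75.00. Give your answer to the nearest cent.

Risk-neutral probability p = (e^0.03 − 0.95)/(1.25 − 0.95) = 0.0805/0.3000 = 0.2682
Terminal stock prices: S_uu = 109.4, S_ud = 83.12, S_dd = 63.17
Terminal payoffs (K − S): max(-34.38, 0) = 0, max(-8.125, 0) = 0, max(11.83, 0) = 11.83
Node u (S = 87.5): continuation = e^(−0.03)·[0.2682·0.0000 + 0.7318·0.0000] = 0.0000; exercise value = 0.0000 ≤ continuation, so V_u = 0.0000
Node d (S = 66.5): continuation = e^(−0.03)·[0.2682·0.0000 + 0.7318·11.8250] = 8.3980; exercise value = 8.5000 > continuation, so V_d = 8.5000 (exercise)
Node 0 (S = 70): continuation = e^(−0.03)·[0.2682·0.0000 + 0.7318·8.5000] = 6.0366; exercise value = 5.0000 ≤ continuation, so V_0 = 6.0366

€6.04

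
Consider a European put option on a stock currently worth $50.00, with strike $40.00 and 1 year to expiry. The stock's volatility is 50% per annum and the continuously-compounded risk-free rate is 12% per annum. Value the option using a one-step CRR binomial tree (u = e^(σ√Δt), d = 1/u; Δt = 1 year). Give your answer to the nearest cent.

CRR parameters: u = e^(σ√Δt) = e^(0.5·√1) = 1.6487, d = 1/u = 0.6065
Per-period rate: rΔt = 0.12·1 = 0.12, so R = e^0.12 = 1.1275
Risk-neutral probability p = (e^0.12 − 0.6065)/(1.6487 − 0.6065) = 0.5210/1.0422 = 0.4999
Terminal stock prices: S_u = 82.44, S_d = 30.33
Terminal payoffs (K − S): max(-42.44, 0) = 0, max(9.673, 0) = 9.673
Node 0 (S = 50): V_0 = e^(−0.12)·[0.4999·0.0000 + 0.5001·9.6735] = 4.2909

$4.29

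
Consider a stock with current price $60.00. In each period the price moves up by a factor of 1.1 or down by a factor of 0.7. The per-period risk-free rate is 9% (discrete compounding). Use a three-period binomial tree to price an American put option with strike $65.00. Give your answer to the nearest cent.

Risk-neutral probability p = (1 + 0.09 − 0.7)/(1.1 − 0.7) = 0.3900/0.4000 = 0.9750
Terminal stock prices: S_uuu = 79.86, S_uud = 50.82, S_udd = 32.34, S_ddd = 20.58
Terminal payoffs (K − S): max(-14.86, 0) = 0, max(14.18, 0) = 14.18, max(32.66, 0) = 32.66, max(44.42, 0) = 44.42
Node uu (S = 72.6): continuation = 1/1.09·[0.9750·0.0000 + 0.0250·14.1800] = 0.3252; exercise value = 0.0000 ≤ continuation, so V_uu = 0.3252
Node ud (S = 46.2): continuation = 1/1.09·[0.9750·14.1800 + 0.0250·32.6600] = 13.4330; exercise value = 18.8000 > continuation, so V_ud = 18.8000 (exercise)
Node dd (S = 29.4): continuation = 1/1.09·[0.9750·32.6600 + 0.0250·44.4200] = 30.2330; exercise value = 35.6000 > continuation, so V_dd = 35.6000 (exercise)
Node u (S = 66): continuation = 1/1.09·[0.9750·0.3252 + 0.0250·18.8000] = 0.7221; exercise value = 0.0000 ≤ continuation, so V_u = 0.7221
Node d (S = 42): continuation = 1/1.09·[0.9750·18.8000 + 0.0250·35.6000] = 17.6330; exercise value = 23.0000 > continuation, so V_d = 23.0000 (exercise)
Node 0 (S = 60): continuation = 1/1.09·[0.9750·0.7221 + 0.0250·23.0000] = 1.1734; exercise value = 5.0000 > continuation, so V_0 = 5.0000 (exercise)

$5.00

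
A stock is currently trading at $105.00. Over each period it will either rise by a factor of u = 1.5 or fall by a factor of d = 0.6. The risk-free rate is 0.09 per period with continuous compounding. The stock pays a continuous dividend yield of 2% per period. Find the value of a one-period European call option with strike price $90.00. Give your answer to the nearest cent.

Per-period risk-free factor R = e^0.09 = 1.0942; dividend-adjusted growth = e^(0.09−0.02) = 1.0725.
Risk-neutral probability p = (1.0725 − 0.6)/(1.5 − 0.6) = 0.4725/0.9000 = 0.5250
Terminal stock prices: S_u = 157.5, S_d = 63
Terminal payoffs (S − K): max(67.5, 0) = 67.5, max(-27, 0) = 0
Node 0 (S = 105): V_0 = e^(−0.09)·[0.5250·67.5000 + 0.4750·0.0000] = 32.3880

$32.39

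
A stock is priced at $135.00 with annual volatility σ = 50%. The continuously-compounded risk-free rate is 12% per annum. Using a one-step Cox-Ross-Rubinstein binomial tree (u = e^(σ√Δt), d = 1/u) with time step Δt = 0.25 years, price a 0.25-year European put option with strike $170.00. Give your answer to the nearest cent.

CRR parameters: u = e^(σ√Δt) = e^(0.5·√0.25) = 1.2840, d = 1/u = 0.7788
Per-period rate: rΔt = 0.12·0.25 = 0.03, so R = e^0.03 = 1.0305
Risk-neutral probability p = (e^0.03 − 0.7788)/(1.2840 − 0.7788) = 0.2517/0.5052 = 0.4981
Terminal stock prices: S_u = 173.3, S_d = 105.1
Terminal payoffs (K − S): max(-3.343, 0) = 0, max(64.86, 0) = 64.86
Node 0 (S = 135): V_0 = e^(−0.03)·[0.4981·0.0000 + 0.5019·64.8619] = 31.5919

$31.59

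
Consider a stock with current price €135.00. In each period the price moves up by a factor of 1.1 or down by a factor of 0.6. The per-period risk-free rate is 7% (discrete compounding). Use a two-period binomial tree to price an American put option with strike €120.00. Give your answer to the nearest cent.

€3.71

Risk-neutral probability p = (1 + 0.07 − 0.6)/(1.1 − 0.6) = 0.4700/0.5000 = 0.9400
Terminal stock prices: S_uu = 163.4, S_ud = 89.1, S_dd = 48.6
Terminal payoffs (K − S): max(-43.35, 0) = 0, max(30.9, 0) = 30.9, max(71.4, 0) = 71.4
Node u (S = 148.5): continuation = 1/1.07·[0.9400·0.0000 + 0.0600·30.9000] = 1.7327; exercise value = 0.0000 ≤ continuation, so V_u = 1.7327
Node d (S = 81): continuation = 1/1.07·[0.9400·30.9000 + 0.0600·71.4000] = 31.1495; exercise value = 39.0000 > continuation, so V_d = 39.0000 (exercise)
Node 0 (S = 135): continuation = 1/1.07·[0.9400·1.7327 + 0.0600·39.0000] = 3.7091; exercise value = 0.0000 ≤ continuation, so V_0 = 3.7091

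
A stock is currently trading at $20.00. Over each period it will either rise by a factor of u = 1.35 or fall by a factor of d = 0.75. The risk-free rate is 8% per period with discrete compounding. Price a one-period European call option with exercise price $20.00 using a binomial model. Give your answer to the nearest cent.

Risk-neutral probability p = (1 + 0.08 − 0.75)/(1.35 − 0.75) = 0.3300/0.6000 = 0.5500
Terminal stock prices: S_u = 27, S_d = 15
Terminal payoffs (S − K): max(7, 0) = 7, max(-5, 0) = 0
Node 0 (S = 20): V_0 = 1/1.08·[0.5500·7.0000 + 0.4500·0.0000] = 3.5648

$3.56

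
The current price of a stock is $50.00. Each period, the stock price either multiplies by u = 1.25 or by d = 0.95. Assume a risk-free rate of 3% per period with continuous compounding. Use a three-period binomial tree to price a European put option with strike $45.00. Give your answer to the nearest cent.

Risk-neutral probability p = (e^0.03 − 0.95)/(1.25 − 0.95) = 0.0805/0.3000 = 0.2682
Terminal stock prices: S_uuu = 97.66, S_uud = 74.22, S_udd = 56.41, S_ddd = 42.87
Terminal payoffs (K − S): max(-52.66, 0) = 0, max(-29.22, 0) = 0, max(-11.41, 0) = 0, max(2.131, 0) = 2.131
Node uu (S = 78.12): V_uu = e^(−0.03)·[0.2682·0.0000 + 0.7318·0.0000] = 0.0000
Node ud (S = 59.38): V_ud = e^(−0.03)·[0.2682·0.0000 + 0.7318·0.0000] = 0.0000
Node dd (S = 45.12): V_dd = e^(−0.03)·[0.2682·0.0000 + 0.7318·2.1313] = 1.5136
Node u (S = 62.5): V_u = e^(−0.03)·[0.2682·0.0000 + 0.7318·0.0000] = 0.0000
Node d (S = 47.5): V_d = e^(−0.03)·[0.2682·0.0000 + 0.7318·1.5136] = 1.0749
Node 0 (S = 50): V_0 = e^(−0.03)·[0.2682·0.0000 + 0.7318·1.0749] = 0.7634

$0.76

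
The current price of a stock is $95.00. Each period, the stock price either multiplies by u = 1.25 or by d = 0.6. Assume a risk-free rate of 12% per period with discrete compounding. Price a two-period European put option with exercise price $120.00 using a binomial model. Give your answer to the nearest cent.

$15.17

Risk-neutral probability p = (1 + 0.12 − 0.6)/(1.25 − 0.6) = 0.5200/0.6500 = 0.8000
Terminal stock prices: S_uu = 148.4, S_ud = 71.25, S_dd = 34.2
Terminal payoffs (K − S): max(-28.44, 0) = 0, max(48.75, 0) = 48.75, max(85.8, 0) = 85.8
Node u (S = 118.8): V_u = 1/1.12·[0.8000·0.0000 + 0.2000·48.7500] = 8.7054
Node d (S = 57): V_d = 1/1.12·[0.8000·48.7500 + 0.2000·85.8000] = 50.1429
Node 0 (S = 95): V_0 = 1/1.12·[0.8000·8.7054 + 0.2000·50.1429] = 15.1722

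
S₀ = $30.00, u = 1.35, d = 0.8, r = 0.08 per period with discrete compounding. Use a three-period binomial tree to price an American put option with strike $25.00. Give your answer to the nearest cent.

$1.20

Risk-neutral probability p = (1 + 0.08 − 0.8)/(1.35 − 0.8) = 0.2800/0.5500 = 0.5091
Terminal stock prices: S_uuu = 73.81, S_uud = 43.74, S_udd = 25.92, S_ddd = 15.36
Terminal payoffs (K − S): max(-48.81, 0) = 0, max(-18.74, 0) = 0, max(-0.92, 0) = 0, max(9.64, 0) = 9.64
Node uu (S = 54.68): continuation = 1/1.08·[0.5091·0.0000 + 0.4909·0.0000] = 0.0000; exercise value = 0.0000 ≤ continuation, so V_uu = 0.0000
Node ud (S = 32.4): continuation = 1/1.08·[0.5091·0.0000 + 0.4909·0.0000] = 0.0000; exercise value = 0.0000 ≤ continuation, so V_ud = 0.0000
Node dd (S = 19.2): continuation = 1/1.08·[0.5091·0.0000 + 0.4909·9.6400] = 4.3818; exercise value = 5.8000 > continuation, so V_dd = 5.8000 (exercise)
Node u (S = 40.5): continuation = 1/1.08·[0.5091·0.0000 + 0.4909·0.0000] = 0.0000; exercise value = 0.0000 ≤ continuation, so V_u = 0.0000
Node d (S = 24): continuation = 1/1.08·[0.5091·0.0000 + 0.4909·5.8000] = 2.6364; exercise value = 1.0000 ≤ continuation, so V_d = 2.6364
Node 0 (S = 30): continuation = 1/1.08·[0.5091·0.0000 + 0.4909·2.6364] = 1.1983; exercise value = 0.0000 ≤ continuation, so V_0 = 1.1983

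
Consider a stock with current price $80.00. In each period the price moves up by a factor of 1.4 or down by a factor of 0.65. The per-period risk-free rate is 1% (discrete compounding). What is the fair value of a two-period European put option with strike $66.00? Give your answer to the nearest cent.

$8.54

Risk-neutral probability p = (1 + 0.01 − 0.65)/(1.4 − 0.65) = 0.3600/0.7500 = 0.4800
Terminal stock prices: S_uu = 156.8, S_ud = 72.8, S_dd = 33.8
Terminal payoffs (K − S): max(-90.8, 0) = 0, max(-6.8, 0) = 0, max(32.2, 0) = 32.2
Node u (S = 112): V_u = 1/1.01·[0.4800·0.0000 + 0.5200·0.0000] = 0.0000
Node d (S = 52): V_d = 1/1.01·[0.4800·0.0000 + 0.5200·32.2000] = 16.5782
Node 0 (S = 80): V_0 = 1/1.01·[0.4800·0.0000 + 0.5200·16.5782] = 8.5353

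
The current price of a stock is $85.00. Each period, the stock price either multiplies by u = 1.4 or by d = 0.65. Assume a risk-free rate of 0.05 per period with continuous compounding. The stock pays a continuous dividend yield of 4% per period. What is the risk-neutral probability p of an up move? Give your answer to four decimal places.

p = 0.4801

Per-period risk-free factor R = e^0.05 = 1.0513; dividend-adjusted growth = e^(0.05−0.04) = 1.0101.
Risk-neutral probability p = (1.0101 − 0.65)/(1.4 − 0.65) = 0.3601/0.7500 = 0.4801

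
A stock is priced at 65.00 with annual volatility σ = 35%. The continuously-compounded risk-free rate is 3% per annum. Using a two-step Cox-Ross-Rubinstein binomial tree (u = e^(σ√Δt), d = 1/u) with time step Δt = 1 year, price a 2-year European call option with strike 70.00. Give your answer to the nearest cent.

CRR parameters: u = e^(σ√Δt) = e^(0.35·√1) = 1.4191, d = 1/u = 0.7047
Per-period rate: rΔt = 0.03·1 = 0.03, so R = e^0.03 = 1.0305
Risk-neutral probability p = (e^0.03 − 0.7047)/(1.4191 − 0.7047) = 0.3258/0.7144 = 0.4560
Terminal stock prices: S_uu = 130.9, S_ud = 65, S_dd = 32.28
Terminal payoffs (S − K): max(60.89, 0) = 60.89, max(-5, 0) = 0, max(-37.72, 0) = 0
Node u (S = 92.24): V_u = e^(−0.03)·[0.4560·60.8939 + 0.5440·0.0000] = 26.9478
Node d (S = 45.8): V_d = e^(−0.03)·[0.4560·0.0000 + 0.5440·0.0000] = 0.0000
Node 0 (S = 65): V_0 = e^(−0.03)·[0.4560·26.9478 + 0.5440·0.0000] = 11.9253

11.93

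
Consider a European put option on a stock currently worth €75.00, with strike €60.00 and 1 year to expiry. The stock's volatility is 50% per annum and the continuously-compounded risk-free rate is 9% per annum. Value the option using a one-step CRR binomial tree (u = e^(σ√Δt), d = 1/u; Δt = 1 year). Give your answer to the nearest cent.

€7.06

CRR parameters: u = e^(σ√Δt) = e^(0.5·√1) = 1.6487, d = 1/u = 0.6065
Per-period rate: rΔt = 0.09·1 = 0.09, so R = e^0.09 = 1.0942
Risk-neutral probability p = (e^0.09 − 0.6065)/(1.6487 − 0.6065) = 0.4876/1.0422 = 0.4679
Terminal stock prices: S_u = 123.7, S_d = 45.49
Terminal payoffs (K − S): max(-63.65, 0) = 0, max(14.51, 0) = 14.51
Node 0 (S = 75): V_0 = e^(−0.09)·[0.4679·0.0000 + 0.5321·14.5102] = 7.0563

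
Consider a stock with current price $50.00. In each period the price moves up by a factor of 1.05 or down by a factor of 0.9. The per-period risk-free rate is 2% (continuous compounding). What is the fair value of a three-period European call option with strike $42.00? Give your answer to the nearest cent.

Risk-neutral probability p = (e^0.02 − 0.9)/(1.05 − 0.9) = 0.1202/0.1500 = 0.8013
Terminal stock prices: S_uuu = 57.88, S_uud = 49.61, S_udd = 42.53, S_ddd = 36.45
Terminal payoffs (S − K): max(15.88, 0) = 15.88, max(7.613, 0) = 7.613, max(0.525, 0) = 0.525, max(-5.55, 0) = 0
Node uu (S = 55.12): V_uu = e^(−0.02)·[0.8013·15.8813 + 0.1987·7.6125] = 13.9567
Node ud (S = 47.25): V_ud = e^(−0.02)·[0.8013·7.6125 + 0.1987·0.5250] = 6.0817
Node dd (S = 40.5): V_dd = e^(−0.02)·[0.8013·0.5250 + 0.1987·0.0000] = 0.4124
Node u (S = 52.5): V_u = e^(−0.02)·[0.8013·13.9567 + 0.1987·6.0817] = 12.1468
Node d (S = 45): V_d = e^(−0.02)·[0.8013·6.0817 + 0.1987·0.4124] = 4.8573
Node 0 (S = 50): V_0 = e^(−0.02)·[0.8013·12.1468 + 0.1987·4.8573] = 10.4869

$10.49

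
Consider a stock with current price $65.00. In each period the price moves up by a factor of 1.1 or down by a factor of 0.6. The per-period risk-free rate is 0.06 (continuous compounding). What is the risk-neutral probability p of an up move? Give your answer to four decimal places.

p = 0.9237

Risk-neutral probability p = (e^0.06 − 0.6)/(1.1 − 0.6) = 0.4618/0.5000 = 0.9237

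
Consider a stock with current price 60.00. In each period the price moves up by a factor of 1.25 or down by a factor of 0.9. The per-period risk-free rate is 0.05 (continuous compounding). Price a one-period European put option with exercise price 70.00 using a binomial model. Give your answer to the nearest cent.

8.64

Risk-neutral probability p = (e^0.05 − 0.9)/(1.25 − 0.9) = 0.1513/0.3500 = 0.4322
Terminal stock prices: S_u = 75, S_d = 54
Terminal payoffs (K − S): max(-5, 0) = 0, max(16, 0) = 16
Node 0 (S = 60): V_0 = e^(−0.05)·[0.4322·0.0000 + 0.5678·16.0000] = 8.6417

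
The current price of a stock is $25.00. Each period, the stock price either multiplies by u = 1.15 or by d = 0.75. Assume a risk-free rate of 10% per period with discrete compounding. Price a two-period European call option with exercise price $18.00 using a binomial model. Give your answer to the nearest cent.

$10.17

Risk-neutral probability p = (1 + 0.1 − 0.75)/(1.15 − 0.75) = 0.3500/0.4000 = 0.8750
Terminal stock prices: S_uu = 33.06, S_ud = 21.56, S_dd = 14.06
Terminal payoffs (S − K): max(15.06, 0) = 15.06, max(3.562, 0) = 3.562, max(-3.938, 0) = 0
Node u (S = 28.75): V_u = 1/1.1·[0.8750·15.0625 + 0.1250·3.5625] = 12.3864
Node d (S = 18.75): V_d = 1/1.1·[0.8750·3.5625 + 0.1250·0.0000] = 2.8338
Node 0 (S = 25): V_0 = 1/1.1·[0.8750·12.3864 + 0.1250·2.8338] = 10.1748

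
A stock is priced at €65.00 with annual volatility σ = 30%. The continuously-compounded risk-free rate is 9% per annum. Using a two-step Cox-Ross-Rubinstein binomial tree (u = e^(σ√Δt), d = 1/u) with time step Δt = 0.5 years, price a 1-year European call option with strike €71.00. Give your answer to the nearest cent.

CRR parameters: u = e^(σ√Δt) = e^(0.3·√0.5) = 1.2363, d = 1/u = 0.8089
Per-period rate: rΔt = 0.09·0.5 = 0.045, so R = e^0.045 = 1.0460
Risk-neutral probability p = (e^0.045 − 0.8089)/(1.2363 − 0.8089) = 0.2372/0.4275 = 0.5548
Terminal stock prices: S_uu = 99.35, S_ud = 65, S_dd = 42.53
Terminal payoffs (S − K): max(28.35, 0) = 28.35, max(-6, 0) = 0, max(-28.47, 0) = 0
Node u (S = 80.36): V_u = e^(−0.045)·[0.5548·28.3502 + 0.4452·0.0000] = 15.0378
Node d (S = 52.58): V_d = e^(−0.045)·[0.5548·0.0000 + 0.4452·0.0000] = 0.0000
Node 0 (S = 65): V_0 = e^(−0.045)·[0.5548·15.0378 + 0.4452·0.0000] = 7.9765

€7.98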